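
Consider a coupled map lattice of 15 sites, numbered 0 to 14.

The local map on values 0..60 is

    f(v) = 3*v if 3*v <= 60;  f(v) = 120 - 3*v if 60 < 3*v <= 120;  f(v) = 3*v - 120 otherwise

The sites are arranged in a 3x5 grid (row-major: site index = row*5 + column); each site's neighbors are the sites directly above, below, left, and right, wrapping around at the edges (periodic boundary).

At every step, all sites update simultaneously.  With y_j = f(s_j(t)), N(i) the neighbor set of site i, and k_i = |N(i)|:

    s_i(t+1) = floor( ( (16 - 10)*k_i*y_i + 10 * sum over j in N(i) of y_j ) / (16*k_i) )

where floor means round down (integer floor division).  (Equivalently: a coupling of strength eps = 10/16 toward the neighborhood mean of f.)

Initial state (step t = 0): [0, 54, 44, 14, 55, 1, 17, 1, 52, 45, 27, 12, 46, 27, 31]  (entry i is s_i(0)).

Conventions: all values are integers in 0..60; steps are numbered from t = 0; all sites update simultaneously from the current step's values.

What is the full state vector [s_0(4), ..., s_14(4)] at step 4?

Answer: [50, 52, 52, 46, 47, 46, 49, 53, 49, 47, 48, 50, 51, 46, 46]

Derivation:
t=0: [0, 54, 44, 14, 55, 1, 17, 1, 52, 45, 27, 12, 46, 27, 31]
t=1: [20, 31, 20, 36, 30, 17, 32, 19, 28, 22, 24, 36, 20, 33, 31]
t=2: [46, 34, 46, 27, 35, 48, 31, 49, 36, 42, 41, 29, 45, 28, 34]
t=3: [16, 21, 22, 27, 18, 17, 26, 21, 21, 13, 15, 22, 23, 26, 16]
t=4: [50, 52, 52, 46, 47, 46, 49, 53, 49, 47, 48, 50, 51, 46, 46]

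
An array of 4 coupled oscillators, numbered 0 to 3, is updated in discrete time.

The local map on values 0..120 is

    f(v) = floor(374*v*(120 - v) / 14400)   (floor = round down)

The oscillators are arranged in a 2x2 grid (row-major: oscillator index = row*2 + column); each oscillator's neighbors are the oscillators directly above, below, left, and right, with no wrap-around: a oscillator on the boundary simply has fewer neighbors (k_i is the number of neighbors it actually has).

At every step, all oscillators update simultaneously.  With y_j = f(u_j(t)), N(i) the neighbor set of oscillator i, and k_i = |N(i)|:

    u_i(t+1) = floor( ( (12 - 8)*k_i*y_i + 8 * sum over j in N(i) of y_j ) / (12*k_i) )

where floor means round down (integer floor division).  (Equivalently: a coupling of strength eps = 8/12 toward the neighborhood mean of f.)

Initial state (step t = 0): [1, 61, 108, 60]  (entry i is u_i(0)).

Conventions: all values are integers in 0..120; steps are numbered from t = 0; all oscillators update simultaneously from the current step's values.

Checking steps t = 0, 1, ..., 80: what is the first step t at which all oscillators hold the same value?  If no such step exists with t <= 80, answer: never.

Simulating step by step:
t=0: [1, 61, 108, 60]  (not all equal)
t=1: [43, 63, 43, 73]  (not all equal)
t=2: [87, 89, 86, 89]  (not all equal)
t=3: [73, 72, 73, 72]  (not all equal)
t=4: [89, 89, 89, 89]  (all equal)

Answer: 4
Key observation: Synchronization is absorbing here: once all oscillators are equal they stay equal, and step 4 is the first all-equal step.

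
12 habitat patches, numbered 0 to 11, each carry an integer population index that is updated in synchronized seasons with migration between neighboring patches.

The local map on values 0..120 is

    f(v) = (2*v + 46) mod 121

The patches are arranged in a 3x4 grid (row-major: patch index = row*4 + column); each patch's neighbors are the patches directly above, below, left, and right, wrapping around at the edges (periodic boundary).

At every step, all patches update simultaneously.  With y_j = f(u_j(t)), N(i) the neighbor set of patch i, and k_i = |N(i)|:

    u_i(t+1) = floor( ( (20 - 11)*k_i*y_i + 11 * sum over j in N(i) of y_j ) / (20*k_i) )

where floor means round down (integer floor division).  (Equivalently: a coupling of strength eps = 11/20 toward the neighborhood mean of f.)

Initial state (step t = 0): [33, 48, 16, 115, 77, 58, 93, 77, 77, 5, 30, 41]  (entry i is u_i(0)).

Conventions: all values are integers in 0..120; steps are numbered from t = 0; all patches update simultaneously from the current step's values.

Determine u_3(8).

Answer: u_3(8) = 67

Derivation:
t=0: [33, 48, 16, 115, 77, 58, 93, 77, 77, 5, 30, 41]
t=1: [79, 48, 72, 53, 78, 55, 91, 67, 70, 59, 82, 44]
t=2: [64, 41, 65, 44, 69, 50, 82, 58, 59, 48, 71, 39]
t=3: [41, 24, 48, 26, 50, 36, 65, 41, 38, 28, 53, 23]
t=4: [33, 76, 47, 61, 29, 91, 49, 40, 31, 79, 51, 60]
t=5: [96, 78, 32, 46, 92, 87, 32, 32, 95, 81, 35, 45]
t=6: [96, 93, 94, 56, 109, 97, 109, 84, 96, 95, 96, 55]
t=7: [92, 113, 90, 65, 71, 90, 70, 57, 92, 115, 91, 65]
t=8: [84, 62, 82, 67, 79, 74, 78, 50, 85, 63, 83, 67]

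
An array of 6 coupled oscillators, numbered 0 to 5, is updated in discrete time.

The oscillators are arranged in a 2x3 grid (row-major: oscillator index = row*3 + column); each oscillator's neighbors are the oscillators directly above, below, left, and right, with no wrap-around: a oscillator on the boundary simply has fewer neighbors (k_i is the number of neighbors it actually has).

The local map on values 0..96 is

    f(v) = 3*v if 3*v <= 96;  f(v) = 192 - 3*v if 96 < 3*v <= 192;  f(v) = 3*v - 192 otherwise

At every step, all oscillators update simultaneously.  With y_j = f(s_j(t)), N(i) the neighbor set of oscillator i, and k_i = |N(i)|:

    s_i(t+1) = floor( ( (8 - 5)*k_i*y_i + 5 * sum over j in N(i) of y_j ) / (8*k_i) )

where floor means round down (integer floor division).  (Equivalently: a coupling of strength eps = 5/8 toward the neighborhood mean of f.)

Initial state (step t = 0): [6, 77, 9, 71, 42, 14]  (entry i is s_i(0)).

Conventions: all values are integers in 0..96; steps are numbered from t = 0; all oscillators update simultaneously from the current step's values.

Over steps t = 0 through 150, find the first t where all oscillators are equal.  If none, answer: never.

Simulating step by step:
t=0: [6, 77, 9, 71, 42, 14]  (not all equal)
t=1: [25, 37, 35, 34, 46, 44]  (not all equal)
t=2: [81, 75, 76, 74, 68, 66]  (not all equal)
t=3: [38, 33, 25, 30, 18, 17]  (not all equal)
t=4: [86, 78, 73, 75, 69, 59]  (not all equal)
t=5: [48, 38, 27, 37, 24, 18]  (not all equal)
t=6: [67, 71, 71, 67, 71, 68]  (not all equal)
t=7: [12, 18, 18, 12, 16, 17]  (not all equal)
t=8: [41, 49, 53, 39, 47, 51]  (not all equal)
t=9: [63, 48, 38, 65, 52, 40]  (not all equal)
t=10: [17, 42, 66, 13, 39, 62]  (not all equal)
t=11: [51, 52, 24, 54, 51, 27]  (not all equal)
t=12: [35, 44, 63, 35, 45, 65]  (not all equal)
t=13: [78, 53, 20, 77, 52, 19]  (not all equal)
t=14: [38, 41, 50, 39, 40, 51]  (not all equal)
t=15: [74, 65, 49, 75, 65, 50]  (not all equal)
t=16: [22, 17, 30, 22, 17, 30]  (not all equal)
t=17: [61, 62, 77, 61, 62, 77]  (not all equal)
t=18: [8, 13, 28, 8, 13, 28]  (not all equal)
t=19: [28, 45, 69, 28, 45, 69]  (not all equal)
t=20: [75, 53, 28, 75, 53, 28]  (not all equal)
t=21: [33, 43, 68, 33, 43, 68]  (not all equal)
t=22: [83, 58, 27, 83, 58, 27]  (not all equal)
t=23: [44, 39, 61, 44, 39, 61]  (not all equal)
t=24: [64, 58, 29, 64, 58, 29]  (not all equal)
t=25: [5, 28, 65, 5, 28, 65]  (not all equal)
t=26: [36, 52, 28, 36, 52, 28]  (not all equal)
t=27: [69, 56, 69, 69, 56, 69]  (not all equal)
t=28: [17, 20, 17, 17, 20, 17]  (not all equal)
t=29: [53, 56, 53, 53, 56, 53]  (not all equal)
t=30: [30, 27, 30, 30, 27, 30]  (not all equal)
t=31: [87, 84, 87, 87, 84, 87]  (not all equal)
t=32: [66, 63, 66, 66, 63, 66]  (not all equal)
t=33: [5, 4, 5, 5, 4, 5]  (not all equal)
t=34: [14, 13, 14, 14, 13, 14]  (not all equal)
t=35: [41, 40, 41, 41, 40, 41]  (not all equal)
t=36: [69, 70, 69, 69, 70, 69]  (not all equal)
t=37: [15, 16, 15, 15, 16, 15]  (not all equal)
t=38: [45, 46, 45, 45, 46, 45]  (not all equal)
t=39: [56, 55, 56, 56, 55, 56]  (not all equal)
t=40: [24, 25, 24, 24, 25, 24]  (not all equal)
t=41: [72, 73, 72, 72, 73, 72]  (not all equal)
t=42: [24, 25, 24, 24, 25, 24]  (not all equal)

Answer: never
Key observation: The state at step 40 reappears at step 42 — the system is in a cycle of period 2 from step 40 on.  No step 0..42 is synchronized, and the cycle repeats forever, so no step up to 150 (or ever) has all oscillators equal.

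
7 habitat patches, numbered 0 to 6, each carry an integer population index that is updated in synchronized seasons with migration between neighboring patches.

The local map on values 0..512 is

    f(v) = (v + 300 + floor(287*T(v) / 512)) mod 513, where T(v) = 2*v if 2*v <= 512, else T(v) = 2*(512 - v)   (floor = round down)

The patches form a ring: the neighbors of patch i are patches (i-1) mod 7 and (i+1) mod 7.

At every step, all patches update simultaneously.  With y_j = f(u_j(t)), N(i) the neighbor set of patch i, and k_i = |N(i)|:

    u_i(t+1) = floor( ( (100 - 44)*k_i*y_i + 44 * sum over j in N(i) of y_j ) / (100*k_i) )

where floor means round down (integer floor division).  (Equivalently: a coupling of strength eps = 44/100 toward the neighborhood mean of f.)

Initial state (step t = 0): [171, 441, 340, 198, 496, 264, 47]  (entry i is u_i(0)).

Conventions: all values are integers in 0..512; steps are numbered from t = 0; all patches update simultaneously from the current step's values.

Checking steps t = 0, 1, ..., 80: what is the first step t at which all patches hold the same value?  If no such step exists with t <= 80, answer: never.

Answer: 5
Key observation: Synchronization is absorbing here: once all patches are equal they stay equal, and step 5 is the first all-equal step.

Derivation:
t=0: [171, 441, 340, 198, 496, 264, 47]  (not all equal)
t=1: [238, 274, 291, 251, 285, 338, 328]  (not all equal)
t=2: [305, 318, 324, 321, 323, 321, 314]  (not all equal)
t=3: [323, 322, 321, 321, 321, 321, 322]  (not all equal)
t=4: [321, 321, 322, 322, 322, 322, 321]  (not all equal)
t=5: [322, 322, 322, 322, 322, 322, 322]  (all equal)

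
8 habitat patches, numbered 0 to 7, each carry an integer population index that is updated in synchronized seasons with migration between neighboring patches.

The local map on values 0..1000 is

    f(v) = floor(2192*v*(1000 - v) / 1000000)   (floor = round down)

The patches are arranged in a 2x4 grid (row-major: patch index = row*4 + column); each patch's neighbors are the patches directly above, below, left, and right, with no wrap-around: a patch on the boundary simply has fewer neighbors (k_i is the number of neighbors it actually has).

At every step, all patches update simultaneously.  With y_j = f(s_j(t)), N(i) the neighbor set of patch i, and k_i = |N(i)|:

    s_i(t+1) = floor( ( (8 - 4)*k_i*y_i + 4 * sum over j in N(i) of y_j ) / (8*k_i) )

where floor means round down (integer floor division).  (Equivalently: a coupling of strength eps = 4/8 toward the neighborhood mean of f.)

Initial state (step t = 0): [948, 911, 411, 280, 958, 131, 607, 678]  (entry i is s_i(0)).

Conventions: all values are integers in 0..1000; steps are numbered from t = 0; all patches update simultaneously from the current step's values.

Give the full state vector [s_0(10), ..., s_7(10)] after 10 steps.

Answer: [543, 543, 543, 543, 543, 543, 543, 543]

Derivation:
t=0: [948, 911, 411, 280, 958, 131, 607, 678]
t=1: [120, 236, 455, 472, 133, 255, 470, 479]
t=2: [277, 395, 519, 545, 287, 406, 524, 546]
t=3: [461, 513, 542, 544, 465, 516, 542, 543]
t=4: [545, 546, 544, 543, 545, 546, 544, 543]
t=5: [543, 543, 543, 543, 543, 543, 543, 543]
t=6: [543, 543, 543, 543, 543, 543, 543, 543]
t=7: [543, 543, 543, 543, 543, 543, 543, 543]
t=8: [543, 543, 543, 543, 543, 543, 543, 543]
t=9: [543, 543, 543, 543, 543, 543, 543, 543]
t=10: [543, 543, 543, 543, 543, 543, 543, 543]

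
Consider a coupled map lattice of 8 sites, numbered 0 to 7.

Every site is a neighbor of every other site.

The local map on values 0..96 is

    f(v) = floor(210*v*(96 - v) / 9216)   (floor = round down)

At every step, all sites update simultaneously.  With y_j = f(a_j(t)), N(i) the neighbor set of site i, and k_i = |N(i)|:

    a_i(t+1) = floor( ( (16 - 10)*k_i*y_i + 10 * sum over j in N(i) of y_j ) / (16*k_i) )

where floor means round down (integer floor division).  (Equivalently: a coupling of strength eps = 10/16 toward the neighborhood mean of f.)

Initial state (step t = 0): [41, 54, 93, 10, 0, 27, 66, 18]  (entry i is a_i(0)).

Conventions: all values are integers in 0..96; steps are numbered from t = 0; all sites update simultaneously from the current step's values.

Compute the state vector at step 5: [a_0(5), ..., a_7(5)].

Answer: [52, 52, 52, 52, 52, 52, 52, 52]

Derivation:
t=0: [41, 54, 93, 10, 0, 27, 66, 18]
t=1: [36, 36, 23, 27, 21, 33, 34, 30]
t=2: [45, 45, 42, 43, 41, 44, 45, 44]
t=3: [51, 51, 51, 51, 51, 51, 51, 51]
t=4: [52, 52, 52, 52, 52, 52, 52, 52]
t=5: [52, 52, 52, 52, 52, 52, 52, 52]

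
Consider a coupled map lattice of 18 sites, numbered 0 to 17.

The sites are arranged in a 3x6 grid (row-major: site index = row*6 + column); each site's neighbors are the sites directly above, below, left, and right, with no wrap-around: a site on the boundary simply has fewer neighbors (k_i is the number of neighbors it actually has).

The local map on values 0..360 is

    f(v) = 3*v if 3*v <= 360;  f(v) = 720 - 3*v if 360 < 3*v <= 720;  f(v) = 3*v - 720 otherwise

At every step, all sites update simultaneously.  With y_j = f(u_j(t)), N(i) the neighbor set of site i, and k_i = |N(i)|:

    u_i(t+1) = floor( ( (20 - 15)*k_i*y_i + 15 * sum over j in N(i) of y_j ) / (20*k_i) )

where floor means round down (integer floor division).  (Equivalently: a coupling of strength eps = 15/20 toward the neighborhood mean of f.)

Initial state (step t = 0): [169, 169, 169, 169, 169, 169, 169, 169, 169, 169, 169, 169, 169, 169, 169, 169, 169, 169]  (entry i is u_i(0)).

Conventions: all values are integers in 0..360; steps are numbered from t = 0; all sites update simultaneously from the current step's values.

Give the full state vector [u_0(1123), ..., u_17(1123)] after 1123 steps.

Answer: [243, 243, 243, 243, 243, 243, 243, 243, 243, 243, 243, 243, 243, 243, 243, 243, 243, 243]
Key observation: The state at step 2, [81, 81, 81, 81, 81, 81, 81, 81, 81, 81, 81, 81, 81, 81, 81, 81, 81, 81], reappears at step 6: the system is in a cycle of period 4 from step 2 on.  Therefore the state at step 1123 equals the state at step 2 + ((1123 - 2) mod 4) = 3, which is [243, 243, 243, 243, 243, 243, 243, 243, 243, 243, 243, 243, 243, 243, 243, 243, 243, 243].

Derivation:
t=0: [169, 169, 169, 169, 169, 169, 169, 169, 169, 169, 169, 169, 169, 169, 169, 169, 169, 169]
t=1: [213, 213, 213, 213, 213, 213, 213, 213, 213, 213, 213, 213, 213, 213, 213, 213, 213, 213]
t=2: [81, 81, 81, 81, 81, 81, 81, 81, 81, 81, 81, 81, 81, 81, 81, 81, 81, 81]
t=3: [243, 243, 243, 243, 243, 243, 243, 243, 243, 243, 243, 243, 243, 243, 243, 243, 243, 243]
t=4: [9, 9, 9, 9, 9, 9, 9, 9, 9, 9, 9, 9, 9, 9, 9, 9, 9, 9]
t=5: [27, 27, 27, 27, 27, 27, 27, 27, 27, 27, 27, 27, 27, 27, 27, 27, 27, 27]
t=6: [81, 81, 81, 81, 81, 81, 81, 81, 81, 81, 81, 81, 81, 81, 81, 81, 81, 81]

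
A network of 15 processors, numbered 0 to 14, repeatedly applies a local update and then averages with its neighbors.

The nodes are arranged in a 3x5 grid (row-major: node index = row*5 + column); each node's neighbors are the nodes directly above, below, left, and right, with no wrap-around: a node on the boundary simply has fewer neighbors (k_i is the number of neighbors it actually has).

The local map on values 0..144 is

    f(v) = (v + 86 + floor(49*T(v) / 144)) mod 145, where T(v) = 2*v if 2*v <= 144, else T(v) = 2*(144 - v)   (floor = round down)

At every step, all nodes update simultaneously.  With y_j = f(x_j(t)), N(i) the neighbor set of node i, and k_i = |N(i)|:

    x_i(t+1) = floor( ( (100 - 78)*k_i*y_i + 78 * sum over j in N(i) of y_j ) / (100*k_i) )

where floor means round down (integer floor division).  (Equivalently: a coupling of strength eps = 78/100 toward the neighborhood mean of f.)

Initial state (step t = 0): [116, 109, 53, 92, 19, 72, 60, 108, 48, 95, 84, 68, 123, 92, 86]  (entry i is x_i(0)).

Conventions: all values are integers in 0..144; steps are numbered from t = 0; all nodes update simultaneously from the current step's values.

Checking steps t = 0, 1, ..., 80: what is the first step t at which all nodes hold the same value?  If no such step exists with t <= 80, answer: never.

Simulating step by step:
t=0: [116, 109, 53, 92, 19, 72, 60, 108, 48, 95, 84, 68, 123, 92, 86]  (not all equal)
t=1: [69, 54, 62, 58, 79, 60, 60, 49, 58, 68, 59, 59, 68, 57, 67]  (not all equal)
t=2: [40, 43, 33, 46, 50, 44, 35, 39, 38, 52, 40, 44, 37, 45, 47]  (not all equal)
t=3: [12, 79, 40, 48, 23, 44, 40, 58, 14, 18, 12, 43, 10, 10, 21]  (not all equal)
t=4: [53, 45, 33, 67, 80, 60, 26, 52, 77, 117, 33, 59, 62, 108, 111]  (not all equal)
t=5: [28, 81, 56, 81, 64, 87, 52, 79, 58, 68, 62, 90, 46, 63, 74]  (not all equal)
t=6: [79, 65, 57, 45, 56, 68, 57, 37, 53, 50, 61, 38, 49, 40, 53]  (not all equal)
t=7: [55, 46, 25, 29, 23, 49, 29, 25, 16, 30, 32, 27, 8, 23, 19]  (not all equal)
t=8: [23, 80, 100, 124, 132, 84, 87, 120, 126, 121, 90, 125, 121, 112, 127]  (not all equal)
t=9: [77, 81, 72, 76, 78, 81, 69, 73, 77, 79, 70, 71, 76, 77, 76]  (not all equal)
t=10: [63, 61, 62, 62, 63, 60, 61, 61, 63, 63, 61, 59, 61, 63, 63]  (not all equal)
t=11: [42, 44, 43, 45, 45, 43, 42, 43, 45, 46, 41, 42, 43, 45, 46]  (not all equal)
t=12: [12, 12, 14, 15, 16, 10, 12, 13, 15, 16, 11, 11, 13, 15, 17]  (not all equal)
t=13: [104, 106, 108, 110, 111, 104, 105, 107, 110, 112, 103, 105, 107, 110, 112]  (not all equal)
t=14: [72, 72, 73, 73, 74, 71, 72, 73, 73, 74, 71, 72, 73, 73, 74]  (not all equal)
t=15: [61, 62, 62, 62, 62, 61, 61, 62, 62, 62, 60, 61, 62, 62, 62]  (not all equal)
t=16: [43, 43, 45, 45, 45, 42, 43, 44, 45, 45, 42, 43, 44, 45, 45]  (not all equal)
t=17: [12, 13, 14, 16, 16, 12, 12, 14, 15, 16, 11, 12, 14, 15, 16]  (not all equal)
t=18: [106, 107, 109, 110, 112, 105, 106, 108, 111, 111, 105, 106, 108, 110, 111]  (not all equal)
t=19: [72, 72, 73, 73, 74, 72, 72, 73, 73, 74, 72, 72, 73, 73, 74]  (not all equal)
t=20: [62, 62, 62, 62, 62, 62, 62, 62, 62, 62, 62, 62, 62, 62, 62]  (all equal)

Answer: 20
Key observation: Synchronization is absorbing here: once all nodes are equal they stay equal, and step 20 is the first all-equal step.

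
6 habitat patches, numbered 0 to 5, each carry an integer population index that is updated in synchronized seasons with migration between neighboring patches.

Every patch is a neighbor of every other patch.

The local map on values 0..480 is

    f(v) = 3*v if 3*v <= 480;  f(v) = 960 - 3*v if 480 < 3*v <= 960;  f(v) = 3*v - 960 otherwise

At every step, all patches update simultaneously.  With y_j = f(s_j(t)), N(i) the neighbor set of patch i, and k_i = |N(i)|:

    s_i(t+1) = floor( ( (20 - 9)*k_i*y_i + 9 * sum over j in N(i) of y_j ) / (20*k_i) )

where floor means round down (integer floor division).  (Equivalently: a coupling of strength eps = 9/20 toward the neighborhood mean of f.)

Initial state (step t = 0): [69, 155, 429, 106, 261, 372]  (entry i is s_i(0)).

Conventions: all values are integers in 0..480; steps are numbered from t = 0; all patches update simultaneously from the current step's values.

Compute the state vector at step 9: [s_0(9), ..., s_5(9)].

Answer: [253, 325, 289, 337, 267, 254]

Derivation:
t=0: [69, 155, 429, 106, 261, 372]
t=1: [243, 362, 298, 294, 229, 220]
t=2: [202, 154, 127, 132, 222, 234]
t=3: [355, 405, 368, 375, 328, 311]
t=4: [113, 182, 131, 140, 75, 77]
t=5: [337, 372, 362, 375, 285, 288]
t=6: [86, 134, 120, 138, 111, 107]
t=7: [306, 372, 353, 378, 341, 335]
t=8: [71, 123, 97, 132, 81, 72]
t=9: [253, 325, 289, 337, 267, 254]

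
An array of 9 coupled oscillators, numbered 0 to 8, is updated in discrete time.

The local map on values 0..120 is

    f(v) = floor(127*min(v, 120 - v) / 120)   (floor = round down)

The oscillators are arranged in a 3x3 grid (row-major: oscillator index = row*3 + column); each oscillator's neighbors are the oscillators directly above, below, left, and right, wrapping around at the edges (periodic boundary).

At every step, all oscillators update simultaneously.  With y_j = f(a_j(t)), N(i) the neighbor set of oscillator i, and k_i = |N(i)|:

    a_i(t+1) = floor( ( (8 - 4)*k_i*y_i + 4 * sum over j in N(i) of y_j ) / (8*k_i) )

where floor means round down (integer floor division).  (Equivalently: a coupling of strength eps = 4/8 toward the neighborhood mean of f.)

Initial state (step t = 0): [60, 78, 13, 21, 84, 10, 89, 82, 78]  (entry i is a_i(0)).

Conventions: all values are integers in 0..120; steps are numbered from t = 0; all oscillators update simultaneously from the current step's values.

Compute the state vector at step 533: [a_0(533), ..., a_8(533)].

Simulating step by step:
t=0: [60, 78, 13, 21, 84, 10, 89, 82, 78]
t=1: [45, 41, 26, 28, 33, 19, 37, 39, 33]
t=2: [40, 40, 31, 32, 33, 25, 38, 39, 32]
t=3: [39, 39, 33, 34, 34, 29, 38, 39, 33]
t=4: [39, 39, 35, 35, 35, 32, 38, 39, 35]
t=5: [39, 40, 37, 37, 37, 35, 39, 39, 37]
t=6: [40, 41, 39, 39, 39, 38, 40, 40, 39]
t=7: [41, 42, 41, 41, 41, 40, 41, 41, 41]
t=8: [43, 43, 43, 42, 43, 42, 43, 43, 42]
t=9: [44, 45, 44, 44, 44, 44, 44, 44, 44]
t=10: [46, 46, 46, 46, 46, 46, 46, 46, 46]
t=11: [48, 48, 48, 48, 48, 48, 48, 48, 48]
t=12: [50, 50, 50, 50, 50, 50, 50, 50, 50]
t=13: [52, 52, 52, 52, 52, 52, 52, 52, 52]
t=14: [55, 55, 55, 55, 55, 55, 55, 55, 55]
t=15: [58, 58, 58, 58, 58, 58, 58, 58, 58]
t=16: [61, 61, 61, 61, 61, 61, 61, 61, 61]
t=17: [62, 62, 62, 62, 62, 62, 62, 62, 62]
t=18: [61, 61, 61, 61, 61, 61, 61, 61, 61]

Answer: [62, 62, 62, 62, 62, 62, 62, 62, 62]
Key observation: The state at step 16, [61, 61, 61, 61, 61, 61, 61, 61, 61], reappears at step 18: the system is in a cycle of period 2 from step 16 on.  Therefore the state at step 533 equals the state at step 16 + ((533 - 16) mod 2) = 17, which is [62, 62, 62, 62, 62, 62, 62, 62, 62].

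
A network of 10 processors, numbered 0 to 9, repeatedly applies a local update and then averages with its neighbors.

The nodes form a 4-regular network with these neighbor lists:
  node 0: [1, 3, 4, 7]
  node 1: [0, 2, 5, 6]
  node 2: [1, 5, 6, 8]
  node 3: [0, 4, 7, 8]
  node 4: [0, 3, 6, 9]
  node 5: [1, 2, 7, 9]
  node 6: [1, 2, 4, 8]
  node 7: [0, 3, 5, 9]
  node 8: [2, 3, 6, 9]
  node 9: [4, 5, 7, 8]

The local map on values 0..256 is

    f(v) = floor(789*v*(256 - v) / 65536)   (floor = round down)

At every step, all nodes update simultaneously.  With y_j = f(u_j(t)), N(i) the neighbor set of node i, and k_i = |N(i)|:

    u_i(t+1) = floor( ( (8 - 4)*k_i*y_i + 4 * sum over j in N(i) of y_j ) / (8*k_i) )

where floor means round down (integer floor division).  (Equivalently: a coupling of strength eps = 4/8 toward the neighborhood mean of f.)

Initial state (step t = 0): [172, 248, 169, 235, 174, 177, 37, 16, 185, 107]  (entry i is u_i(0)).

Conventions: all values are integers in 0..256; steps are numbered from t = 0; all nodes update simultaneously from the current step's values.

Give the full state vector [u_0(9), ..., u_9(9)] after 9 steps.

Answer: [149, 149, 149, 149, 149, 149, 149, 149, 149, 149]

Derivation:
t=0: [172, 248, 169, 235, 174, 177, 37, 16, 185, 107]
t=1: [123, 88, 144, 98, 150, 138, 114, 96, 144, 163]
t=2: [190, 186, 192, 188, 190, 190, 191, 187, 191, 186]
t=3: [151, 152, 149, 152, 151, 151, 149, 153, 150, 153]
t=4: [189, 190, 190, 190, 190, 189, 190, 189, 190, 189]
t=5: [151, 150, 150, 150, 150, 151, 150, 151, 150, 151]
t=6: [190, 190, 190, 190, 190, 190, 191, 190, 190, 190]
t=7: [150, 149, 149, 150, 149, 150, 149, 150, 149, 150]
t=8: [191, 191, 191, 191, 191, 191, 191, 191, 191, 191]
t=9: [149, 149, 149, 149, 149, 149, 149, 149, 149, 149]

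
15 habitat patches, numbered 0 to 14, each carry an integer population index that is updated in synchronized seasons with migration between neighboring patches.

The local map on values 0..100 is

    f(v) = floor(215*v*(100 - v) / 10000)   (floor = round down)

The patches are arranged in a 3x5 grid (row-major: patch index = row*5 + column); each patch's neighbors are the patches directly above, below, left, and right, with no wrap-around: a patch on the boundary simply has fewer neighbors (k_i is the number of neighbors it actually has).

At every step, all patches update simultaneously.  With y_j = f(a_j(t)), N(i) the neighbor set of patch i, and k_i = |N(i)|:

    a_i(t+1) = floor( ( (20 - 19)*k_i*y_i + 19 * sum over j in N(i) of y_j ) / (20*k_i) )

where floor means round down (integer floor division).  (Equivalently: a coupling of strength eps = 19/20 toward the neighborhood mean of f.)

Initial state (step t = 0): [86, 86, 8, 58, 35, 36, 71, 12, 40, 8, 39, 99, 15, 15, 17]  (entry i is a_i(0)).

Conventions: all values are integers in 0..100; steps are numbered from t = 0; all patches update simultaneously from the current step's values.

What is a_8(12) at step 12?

Simulating step by step:
t=0: [86, 86, 8, 58, 35, 36, 71, 12, 40, 8, 39, 99, 15, 15, 17]
t=1: [36, 27, 32, 38, 34, 40, 25, 33, 30, 41, 26, 38, 17, 35, 21]
t=2: [46, 44, 46, 46, 50, 43, 47, 40, 49, 43, 50, 37, 47, 37, 49]
t=3: [52, 52, 52, 53, 52, 52, 51, 52, 51, 52, 51, 52, 50, 52, 51]
t=4: [53, 53, 53, 53, 53, 53, 53, 53, 53, 53, 53, 53, 53, 53, 53]
t=5: [53, 53, 53, 53, 53, 53, 53, 53, 53, 53, 53, 53, 53, 53, 53]
t=6: [53, 53, 53, 53, 53, 53, 53, 53, 53, 53, 53, 53, 53, 53, 53]
t=7: [53, 53, 53, 53, 53, 53, 53, 53, 53, 53, 53, 53, 53, 53, 53]
t=8: [53, 53, 53, 53, 53, 53, 53, 53, 53, 53, 53, 53, 53, 53, 53]
t=9: [53, 53, 53, 53, 53, 53, 53, 53, 53, 53, 53, 53, 53, 53, 53]
t=10: [53, 53, 53, 53, 53, 53, 53, 53, 53, 53, 53, 53, 53, 53, 53]
t=11: [53, 53, 53, 53, 53, 53, 53, 53, 53, 53, 53, 53, 53, 53, 53]
t=12: [53, 53, 53, 53, 53, 53, 53, 53, 53, 53, 53, 53, 53, 53, 53]

Answer: a_8(12) = 53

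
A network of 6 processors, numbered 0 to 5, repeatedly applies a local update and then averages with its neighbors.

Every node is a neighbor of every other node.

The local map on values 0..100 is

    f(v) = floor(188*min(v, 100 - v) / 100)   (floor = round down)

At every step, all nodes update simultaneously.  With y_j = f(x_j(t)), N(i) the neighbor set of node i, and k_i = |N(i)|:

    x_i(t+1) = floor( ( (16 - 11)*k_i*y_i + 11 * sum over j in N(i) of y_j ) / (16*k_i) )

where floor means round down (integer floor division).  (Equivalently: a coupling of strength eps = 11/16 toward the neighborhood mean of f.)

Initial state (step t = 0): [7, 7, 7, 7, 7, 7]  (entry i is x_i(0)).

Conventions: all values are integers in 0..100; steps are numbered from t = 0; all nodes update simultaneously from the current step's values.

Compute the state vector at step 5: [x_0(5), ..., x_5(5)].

Answer: [30, 30, 30, 30, 30, 30]

Derivation:
t=0: [7, 7, 7, 7, 7, 7]
t=1: [13, 13, 13, 13, 13, 13]
t=2: [24, 24, 24, 24, 24, 24]
t=3: [45, 45, 45, 45, 45, 45]
t=4: [84, 84, 84, 84, 84, 84]
t=5: [30, 30, 30, 30, 30, 30]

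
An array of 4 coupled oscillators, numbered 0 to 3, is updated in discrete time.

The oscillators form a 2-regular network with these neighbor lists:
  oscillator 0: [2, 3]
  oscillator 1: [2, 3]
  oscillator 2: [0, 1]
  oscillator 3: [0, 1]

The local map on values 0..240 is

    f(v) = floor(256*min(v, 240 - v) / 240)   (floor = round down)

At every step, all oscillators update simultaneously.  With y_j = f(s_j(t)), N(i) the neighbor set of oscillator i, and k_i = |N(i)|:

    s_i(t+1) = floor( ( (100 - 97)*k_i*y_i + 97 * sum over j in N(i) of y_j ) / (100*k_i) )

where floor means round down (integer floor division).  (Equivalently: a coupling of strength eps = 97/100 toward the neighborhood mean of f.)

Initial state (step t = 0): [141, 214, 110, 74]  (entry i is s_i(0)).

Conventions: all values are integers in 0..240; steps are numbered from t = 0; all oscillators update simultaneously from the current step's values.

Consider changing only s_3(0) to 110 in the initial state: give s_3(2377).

Simulating step by step:
t=0: [141, 214, 110, 110]
t=1: [116, 114, 67, 67]
t=2: [72, 72, 120, 120]
t=3: [126, 126, 77, 77]
t=4: [83, 83, 119, 119]
t=5: [124, 124, 89, 89]
t=6: [94, 94, 122, 122]
t=7: [124, 124, 100, 100]
t=8: [106, 106, 122, 122]
t=9: [124, 124, 113, 113]
t=10: [120, 120, 122, 122]
t=11: [125, 125, 127, 127]
t=12: [120, 120, 121, 121]
t=13: [126, 126, 127, 127]
t=14: [120, 120, 120, 120]
t=15: [128, 128, 128, 128]
t=16: [119, 119, 119, 119]
t=17: [126, 126, 126, 126]
t=18: [121, 121, 121, 121]
t=19: [126, 126, 126, 126]

Answer: s_3(2377) = 126
Key observation: The state at step 17, [126, 126, 126, 126], reappears at step 19: the system is in a cycle of period 2 from step 17 on.  Therefore the state at step 2377 equals the state at step 17 + ((2377 - 17) mod 2) = 17, which is [126, 126, 126, 126].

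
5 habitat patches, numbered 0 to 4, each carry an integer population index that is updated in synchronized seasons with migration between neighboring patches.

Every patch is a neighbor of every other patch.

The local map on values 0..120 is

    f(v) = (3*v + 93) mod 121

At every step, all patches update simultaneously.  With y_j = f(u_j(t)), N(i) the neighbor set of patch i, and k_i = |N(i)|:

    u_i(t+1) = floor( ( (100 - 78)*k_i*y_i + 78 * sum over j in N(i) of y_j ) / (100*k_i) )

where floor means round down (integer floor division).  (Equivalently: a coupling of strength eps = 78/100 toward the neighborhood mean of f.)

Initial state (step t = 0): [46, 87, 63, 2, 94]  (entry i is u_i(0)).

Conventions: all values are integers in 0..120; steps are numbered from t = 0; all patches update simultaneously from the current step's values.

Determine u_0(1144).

Answer: u_0(1144) = 61
Key observation: The state at step 2, [73, 73, 73, 73, 73], reappears at step 7: the system is in a cycle of period 5 from step 2 on.  Therefore the state at step 1144 equals the state at step 2 + ((1144 - 2) mod 5) = 4, which is [61, 61, 61, 61, 61].

Derivation:
t=0: [46, 87, 63, 2, 94]
t=1: [75, 75, 73, 75, 73]
t=2: [73, 73, 73, 73, 73]
t=3: [70, 70, 70, 70, 70]
t=4: [61, 61, 61, 61, 61]
t=5: [34, 34, 34, 34, 34]
t=6: [74, 74, 74, 74, 74]
t=7: [73, 73, 73, 73, 73]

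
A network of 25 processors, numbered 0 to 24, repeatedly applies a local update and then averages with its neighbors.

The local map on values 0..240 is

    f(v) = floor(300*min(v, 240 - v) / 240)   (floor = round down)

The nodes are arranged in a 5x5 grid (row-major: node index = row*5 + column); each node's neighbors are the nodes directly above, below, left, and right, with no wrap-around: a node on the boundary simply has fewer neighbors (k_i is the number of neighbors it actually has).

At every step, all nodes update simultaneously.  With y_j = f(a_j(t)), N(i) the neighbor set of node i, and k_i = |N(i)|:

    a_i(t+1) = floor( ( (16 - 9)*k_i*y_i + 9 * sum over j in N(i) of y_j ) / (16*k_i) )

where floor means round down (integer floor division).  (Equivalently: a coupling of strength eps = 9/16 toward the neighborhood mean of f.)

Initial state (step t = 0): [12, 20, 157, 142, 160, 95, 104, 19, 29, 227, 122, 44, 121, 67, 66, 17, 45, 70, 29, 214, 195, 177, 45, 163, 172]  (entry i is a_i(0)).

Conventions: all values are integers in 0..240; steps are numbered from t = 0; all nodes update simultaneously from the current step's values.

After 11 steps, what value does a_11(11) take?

Answer: a_11(11) = 125

Derivation:
t=0: [12, 20, 157, 142, 160, 95, 104, 19, 29, 227, 122, 44, 121, 67, 66, 17, 45, 70, 29, 214, 195, 177, 45, 163, 172]
t=1: [46, 57, 76, 98, 82, 106, 87, 68, 50, 47, 100, 91, 99, 78, 60, 57, 58, 79, 57, 52, 52, 65, 73, 75, 73]
t=2: [82, 79, 93, 101, 95, 112, 103, 91, 78, 70, 113, 109, 109, 88, 74, 80, 82, 93, 80, 72, 71, 78, 90, 88, 84]
t=3: [111, 107, 113, 117, 111, 130, 124, 116, 103, 95, 132, 130, 126, 107, 94, 105, 107, 114, 103, 95, 93, 99, 109, 107, 102]
t=4: [136, 137, 141, 140, 134, 138, 141, 141, 132, 123, 135, 137, 140, 130, 120, 129, 133, 137, 129, 121, 122, 126, 134, 131, 126]
t=5: [128, 126, 124, 127, 133, 127, 124, 124, 133, 142, 131, 128, 127, 137, 146, 137, 133, 130, 137, 145, 143, 139, 133, 136, 142]
t=6: [140, 142, 143, 138, 132, 140, 143, 142, 133, 125, 136, 139, 139, 128, 120, 129, 132, 135, 128, 120, 124, 127, 131, 128, 123]
t=7: [124, 122, 122, 128, 135, 125, 122, 123, 133, 140, 129, 127, 128, 138, 146, 137, 134, 132, 140, 147, 141, 139, 136, 140, 145]
t=8: [145, 146, 145, 138, 131, 143, 145, 143, 133, 126, 137, 140, 138, 127, 120, 129, 132, 133, 125, 118, 125, 127, 129, 124, 119]
t=9: [118, 117, 120, 128, 135, 121, 119, 122, 132, 140, 128, 126, 128, 139, 146, 136, 134, 134, 142, 147, 141, 139, 138, 143, 146]
t=10: [147, 147, 146, 139, 131, 146, 146, 144, 134, 126, 140, 140, 138, 127, 120, 130, 132, 131, 122, 117, 125, 126, 126, 121, 117]
t=11: [116, 116, 119, 127, 134, 118, 118, 121, 132, 140, 125, 125, 128, 139, 146, 135, 135, 136, 144, 146, 141, 140, 142, 146, 146]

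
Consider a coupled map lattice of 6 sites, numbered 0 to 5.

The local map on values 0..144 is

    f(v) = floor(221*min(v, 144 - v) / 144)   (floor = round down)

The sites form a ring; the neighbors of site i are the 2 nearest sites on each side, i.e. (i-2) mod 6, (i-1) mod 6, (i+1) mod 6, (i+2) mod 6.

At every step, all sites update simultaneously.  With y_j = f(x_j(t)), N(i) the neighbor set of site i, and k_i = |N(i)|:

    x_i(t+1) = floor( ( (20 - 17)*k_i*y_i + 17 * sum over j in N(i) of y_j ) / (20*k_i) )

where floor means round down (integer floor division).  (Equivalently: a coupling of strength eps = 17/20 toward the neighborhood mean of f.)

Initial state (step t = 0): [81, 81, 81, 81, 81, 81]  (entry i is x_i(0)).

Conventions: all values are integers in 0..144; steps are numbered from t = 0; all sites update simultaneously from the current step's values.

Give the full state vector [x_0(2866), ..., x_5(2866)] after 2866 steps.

Simulating step by step:
t=0: [81, 81, 81, 81, 81, 81]
t=1: [96, 96, 96, 96, 96, 96]
t=2: [73, 73, 73, 73, 73, 73]
t=3: [108, 108, 108, 108, 108, 108]
t=4: [55, 55, 55, 55, 55, 55]
t=5: [84, 84, 84, 84, 84, 84]
t=6: [92, 92, 92, 92, 92, 92]
t=7: [79, 79, 79, 79, 79, 79]
t=8: [99, 99, 99, 99, 99, 99]
t=9: [69, 69, 69, 69, 69, 69]
t=10: [105, 105, 105, 105, 105, 105]
t=11: [59, 59, 59, 59, 59, 59]
t=12: [90, 90, 90, 90, 90, 90]
t=13: [82, 82, 82, 82, 82, 82]
t=14: [95, 95, 95, 95, 95, 95]
t=15: [75, 75, 75, 75, 75, 75]
t=16: [105, 105, 105, 105, 105, 105]

Answer: [105, 105, 105, 105, 105, 105]
Key observation: The state at step 10, [105, 105, 105, 105, 105, 105], reappears at step 16: the system is in a cycle of period 6 from step 10 on.  Therefore the state at step 2866 equals the state at step 10 + ((2866 - 10) mod 6) = 10, which is [105, 105, 105, 105, 105, 105].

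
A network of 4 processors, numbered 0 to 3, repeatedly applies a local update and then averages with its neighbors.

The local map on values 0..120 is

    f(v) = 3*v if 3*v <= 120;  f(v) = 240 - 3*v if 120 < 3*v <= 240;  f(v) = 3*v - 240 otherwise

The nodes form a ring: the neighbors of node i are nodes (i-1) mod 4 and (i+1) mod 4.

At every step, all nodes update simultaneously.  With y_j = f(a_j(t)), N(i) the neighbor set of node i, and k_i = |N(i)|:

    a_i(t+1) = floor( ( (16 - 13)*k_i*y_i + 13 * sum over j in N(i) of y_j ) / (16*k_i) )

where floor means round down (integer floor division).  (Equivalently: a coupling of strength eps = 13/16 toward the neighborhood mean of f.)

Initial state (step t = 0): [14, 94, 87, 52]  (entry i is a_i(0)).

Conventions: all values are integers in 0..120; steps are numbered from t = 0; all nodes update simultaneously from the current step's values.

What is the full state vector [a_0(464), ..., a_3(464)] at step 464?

Simulating step by step:
t=0: [14, 94, 87, 52]
t=1: [59, 33, 55, 41]
t=2: [99, 74, 101, 78]
t=3: [20, 52, 21, 49]
t=4: [83, 65, 83, 67]
t=5: [35, 15, 35, 14]
t=6: [55, 93, 55, 93]
t=7: [45, 68, 45, 68]
t=8: [48, 92, 48, 92]
t=9: [47, 84, 47, 84]
t=10: [28, 82, 28, 82]
t=11: [20, 69, 20, 69]
t=12: [38, 54, 38, 54]
t=13: [84, 107, 84, 107]
t=14: [68, 24, 68, 24]
t=15: [65, 42, 65, 42]
t=16: [101, 57, 101, 57]
t=17: [67, 64, 67, 64]
t=18: [46, 40, 46, 40]
t=19: [116, 105, 116, 105]
t=20: [81, 101, 81, 101]
t=21: [51, 14, 51, 14]
t=22: [50, 78, 50, 78]
t=23: [21, 74, 21, 74]
t=24: [26, 54, 26, 54]
t=25: [78, 78, 78, 78]
t=26: [6, 6, 6, 6]
t=27: [18, 18, 18, 18]
t=28: [54, 54, 54, 54]
t=29: [78, 78, 78, 78]

Answer: [54, 54, 54, 54]
Key observation: The state at step 25, [78, 78, 78, 78], reappears at step 29: the system is in a cycle of period 4 from step 25 on.  Therefore the state at step 464 equals the state at step 25 + ((464 - 25) mod 4) = 28, which is [54, 54, 54, 54].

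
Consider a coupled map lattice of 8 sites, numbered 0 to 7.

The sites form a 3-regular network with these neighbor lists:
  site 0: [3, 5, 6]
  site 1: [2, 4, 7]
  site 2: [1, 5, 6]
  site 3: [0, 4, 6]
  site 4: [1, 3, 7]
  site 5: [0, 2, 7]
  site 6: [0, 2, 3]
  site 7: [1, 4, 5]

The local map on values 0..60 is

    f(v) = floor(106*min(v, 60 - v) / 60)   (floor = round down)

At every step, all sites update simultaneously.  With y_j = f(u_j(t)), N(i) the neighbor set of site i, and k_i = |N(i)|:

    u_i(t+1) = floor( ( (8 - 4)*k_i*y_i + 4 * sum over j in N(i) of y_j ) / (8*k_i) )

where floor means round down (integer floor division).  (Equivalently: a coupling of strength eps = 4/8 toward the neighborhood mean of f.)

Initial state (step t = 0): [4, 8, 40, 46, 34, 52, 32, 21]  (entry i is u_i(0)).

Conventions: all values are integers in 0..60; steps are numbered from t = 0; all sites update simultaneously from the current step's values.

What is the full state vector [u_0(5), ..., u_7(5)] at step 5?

Answer: [23, 32, 26, 23, 30, 25, 22, 30]

Derivation:
t=0: [4, 8, 40, 46, 34, 52, 32, 21]
t=1: [18, 26, 30, 28, 35, 20, 35, 30]
t=2: [36, 47, 47, 44, 46, 40, 44, 47]
t=3: [36, 22, 25, 29, 24, 31, 29, 24]
t=4: [46, 40, 45, 48, 42, 46, 48, 42]
t=5: [23, 32, 26, 23, 30, 25, 22, 30]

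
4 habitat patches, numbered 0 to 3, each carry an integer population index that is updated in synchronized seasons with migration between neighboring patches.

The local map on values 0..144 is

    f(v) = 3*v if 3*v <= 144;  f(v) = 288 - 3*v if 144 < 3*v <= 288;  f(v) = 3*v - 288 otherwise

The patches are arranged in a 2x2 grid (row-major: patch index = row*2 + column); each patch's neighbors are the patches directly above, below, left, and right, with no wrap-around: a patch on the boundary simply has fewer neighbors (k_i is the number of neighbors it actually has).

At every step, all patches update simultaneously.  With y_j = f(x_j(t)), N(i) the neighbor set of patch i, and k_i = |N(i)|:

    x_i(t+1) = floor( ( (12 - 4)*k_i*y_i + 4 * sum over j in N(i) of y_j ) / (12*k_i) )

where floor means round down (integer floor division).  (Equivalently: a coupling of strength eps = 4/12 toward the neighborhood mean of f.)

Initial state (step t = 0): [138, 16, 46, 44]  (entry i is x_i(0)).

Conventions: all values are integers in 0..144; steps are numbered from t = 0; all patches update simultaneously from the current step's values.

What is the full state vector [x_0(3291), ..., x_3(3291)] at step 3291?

Simulating step by step:
t=0: [138, 16, 46, 44]
t=1: [115, 75, 135, 119]
t=2: [68, 63, 99, 76]
t=3: [74, 90, 30, 58]
t=4: [62, 42, 90, 94]
t=5: [92, 102, 30, 28]
t=6: [26, 28, 76, 74]
t=7: [76, 80, 64, 68]
t=8: [64, 56, 88, 80]
t=9: [88, 104, 40, 56]
t=10: [40, 40, 104, 104]
t=11: [104, 104, 40, 40]
t=12: [40, 40, 104, 104]

Answer: [104, 104, 40, 40]
Key observation: The state at step 10, [40, 40, 104, 104], reappears at step 12: the system is in a cycle of period 2 from step 10 on.  Therefore the state at step 3291 equals the state at step 10 + ((3291 - 10) mod 2) = 11, which is [104, 104, 40, 40].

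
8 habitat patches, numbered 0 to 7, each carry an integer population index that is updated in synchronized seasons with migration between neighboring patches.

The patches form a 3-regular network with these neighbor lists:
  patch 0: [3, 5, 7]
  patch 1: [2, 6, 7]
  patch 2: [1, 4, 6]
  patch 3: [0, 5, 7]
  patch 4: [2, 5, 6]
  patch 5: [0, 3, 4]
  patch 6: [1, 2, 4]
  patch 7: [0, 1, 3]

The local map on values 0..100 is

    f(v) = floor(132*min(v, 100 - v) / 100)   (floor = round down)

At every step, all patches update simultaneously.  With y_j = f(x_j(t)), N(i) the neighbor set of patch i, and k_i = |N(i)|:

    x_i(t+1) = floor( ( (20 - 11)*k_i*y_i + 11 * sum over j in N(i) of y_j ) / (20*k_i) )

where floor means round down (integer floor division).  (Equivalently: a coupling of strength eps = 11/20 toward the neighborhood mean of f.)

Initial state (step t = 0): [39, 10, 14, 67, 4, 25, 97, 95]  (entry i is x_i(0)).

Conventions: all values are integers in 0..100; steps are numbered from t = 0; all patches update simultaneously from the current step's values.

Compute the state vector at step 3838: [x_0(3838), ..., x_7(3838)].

Answer: [61, 51, 48, 61, 50, 58, 48, 59]
Key observation: The state at step 12, [61, 51, 48, 61, 50, 58, 48, 59], reappears at step 14: the system is in a cycle of period 2 from step 12 on.  Therefore the state at step 3838 equals the state at step 12 + ((3838 - 12) mod 2) = 12, which is [61, 51, 48, 61, 50, 58, 48, 59].

Derivation:
t=0: [39, 10, 14, 67, 4, 25, 97, 95]
t=1: [37, 10, 11, 35, 12, 33, 7, 22]
t=2: [43, 15, 13, 42, 18, 39, 11, 32]
t=3: [52, 21, 17, 52, 25, 47, 17, 42]
t=4: [61, 30, 24, 61, 34, 57, 24, 52]
t=5: [54, 40, 34, 54, 41, 51, 34, 54]
t=6: [60, 50, 47, 60, 52, 60, 47, 58]
t=7: [52, 62, 62, 52, 60, 54, 62, 55]
t=8: [61, 51, 50, 61, 52, 59, 50, 58]
t=9: [52, 63, 65, 52, 62, 54, 65, 55]
t=10: [61, 49, 47, 61, 50, 59, 47, 58]
t=11: [52, 61, 63, 52, 62, 55, 63, 55]
t=12: [61, 51, 48, 61, 50, 58, 48, 59]
t=13: [52, 61, 63, 52, 62, 55, 63, 54]
t=14: [61, 51, 48, 61, 50, 58, 48, 59]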